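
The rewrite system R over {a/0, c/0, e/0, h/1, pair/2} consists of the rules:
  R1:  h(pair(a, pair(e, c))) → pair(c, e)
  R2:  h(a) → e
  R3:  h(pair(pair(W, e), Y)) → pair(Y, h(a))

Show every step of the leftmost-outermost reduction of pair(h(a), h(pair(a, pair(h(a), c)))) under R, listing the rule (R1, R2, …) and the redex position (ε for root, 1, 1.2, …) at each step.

1. pair(h(a), h(pair(a, pair(h(a), c))))  →  pair(e, h(pair(a, pair(h(a), c))))   [R2 at 1]
2. pair(e, h(pair(a, pair(h(a), c))))  →  pair(e, h(pair(a, pair(e, c))))   [R2 at 2.1.2.1]
3. pair(e, h(pair(a, pair(e, c))))  →  pair(e, pair(c, e))   [R1 at 2]

pair(e, pair(c, e))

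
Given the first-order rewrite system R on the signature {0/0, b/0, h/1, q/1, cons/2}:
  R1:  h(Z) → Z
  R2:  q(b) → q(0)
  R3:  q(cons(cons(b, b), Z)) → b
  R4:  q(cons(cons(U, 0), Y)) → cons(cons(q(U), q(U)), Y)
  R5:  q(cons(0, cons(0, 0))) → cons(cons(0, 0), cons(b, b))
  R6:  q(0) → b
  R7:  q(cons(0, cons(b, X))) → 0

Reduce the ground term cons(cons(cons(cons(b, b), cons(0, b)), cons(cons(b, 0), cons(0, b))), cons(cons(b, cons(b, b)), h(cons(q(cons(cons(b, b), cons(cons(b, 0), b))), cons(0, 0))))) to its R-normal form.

1. cons(cons(cons(cons(b, b), cons(0, b)), cons(cons(b, 0), cons(0, b))), cons(cons(b, cons(b, b)), h(cons(q(cons(cons(b, b), cons(cons(b, 0), b))), cons(0, 0)))))  →  cons(cons(cons(cons(b, b), cons(0, b)), cons(cons(b, 0), cons(0, b))), cons(cons(b, cons(b, b)), cons(q(cons(cons(b, b), cons(cons(b, 0), b))), cons(0, 0))))   [R1 at 2.2]
2. cons(cons(cons(cons(b, b), cons(0, b)), cons(cons(b, 0), cons(0, b))), cons(cons(b, cons(b, b)), cons(q(cons(cons(b, b), cons(cons(b, 0), b))), cons(0, 0))))  →  cons(cons(cons(cons(b, b), cons(0, b)), cons(cons(b, 0), cons(0, b))), cons(cons(b, cons(b, b)), cons(b, cons(0, 0))))   [R3 at 2.2.1]

cons(cons(cons(cons(b, b), cons(0, b)), cons(cons(b, 0), cons(0, b))), cons(cons(b, cons(b, b)), cons(b, cons(0, 0))))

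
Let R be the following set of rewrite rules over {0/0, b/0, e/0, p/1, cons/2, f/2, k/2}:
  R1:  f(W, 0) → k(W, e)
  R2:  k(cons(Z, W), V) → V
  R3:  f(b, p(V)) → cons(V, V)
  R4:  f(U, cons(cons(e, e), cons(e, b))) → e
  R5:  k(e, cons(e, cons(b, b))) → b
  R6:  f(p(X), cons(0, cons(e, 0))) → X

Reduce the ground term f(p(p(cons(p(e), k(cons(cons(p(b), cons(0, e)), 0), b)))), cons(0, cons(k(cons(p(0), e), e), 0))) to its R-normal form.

1. f(p(p(cons(p(e), k(cons(cons(p(b), cons(0, e)), 0), b)))), cons(0, cons(k(cons(p(0), e), e), 0)))  →  f(p(p(cons(p(e), b))), cons(0, cons(k(cons(p(0), e), e), 0)))   [R2 at 1.1.1.2]
2. f(p(p(cons(p(e), b))), cons(0, cons(k(cons(p(0), e), e), 0)))  →  f(p(p(cons(p(e), b))), cons(0, cons(e, 0)))   [R2 at 2.2.1]
3. f(p(p(cons(p(e), b))), cons(0, cons(e, 0)))  →  p(cons(p(e), b))   [R6 at ε]

p(cons(p(e), b))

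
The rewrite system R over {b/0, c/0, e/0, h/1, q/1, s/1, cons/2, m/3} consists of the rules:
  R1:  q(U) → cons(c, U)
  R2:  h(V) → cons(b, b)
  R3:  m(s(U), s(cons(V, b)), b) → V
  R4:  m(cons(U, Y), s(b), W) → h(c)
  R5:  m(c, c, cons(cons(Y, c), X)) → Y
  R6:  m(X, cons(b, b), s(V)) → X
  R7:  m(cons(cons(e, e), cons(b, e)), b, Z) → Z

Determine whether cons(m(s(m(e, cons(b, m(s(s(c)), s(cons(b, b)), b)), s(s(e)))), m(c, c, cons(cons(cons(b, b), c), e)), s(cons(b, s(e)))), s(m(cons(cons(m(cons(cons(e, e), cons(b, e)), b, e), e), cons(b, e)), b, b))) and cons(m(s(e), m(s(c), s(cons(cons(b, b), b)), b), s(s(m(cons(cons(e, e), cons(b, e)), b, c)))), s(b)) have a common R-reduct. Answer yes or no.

yes — NF(t₁) = cons(s(e), s(b)), NF(t₂) = cons(s(e), s(b))

Reduce t₁ = cons(m(s(m(e, cons(b, m(s(s(c)), s(cons(b, b)), b)), s(s(e)))), m(c, c, cons(cons(cons(b, b), c), e)), s(cons(b, s(e)))), s(m(cons(cons(m(cons(cons(e, e), cons(b, e)), b, e), e), cons(b, e)), b, b))):
1. cons(m(s(m(e, cons(b, m(s(s(c)), s(cons(b, b)), b)), s(s(e)))), m(c, c, cons(cons(cons(b, b), c), e)), s(cons(b, s(e)))), s(m(cons(cons(m(cons(cons(e, e), cons(b, e)), b, e), e), cons(b, e)), b, b)))  →  cons(m(s(m(e, cons(b, b), s(s(e)))), m(c, c, cons(cons(cons(b, b), c), e)), s(cons(b, s(e)))), s(m(cons(cons(m(cons(cons(e, e), cons(b, e)), b, e), e), cons(b, e)), b, b)))   [R3 at 1.1.1.2.2]
2. cons(m(s(m(e, cons(b, b), s(s(e)))), m(c, c, cons(cons(cons(b, b), c), e)), s(cons(b, s(e)))), s(m(cons(cons(m(cons(cons(e, e), cons(b, e)), b, e), e), cons(b, e)), b, b)))  →  cons(m(s(e), m(c, c, cons(cons(cons(b, b), c), e)), s(cons(b, s(e)))), s(m(cons(cons(m(cons(cons(e, e), cons(b, e)), b, e), e), cons(b, e)), b, b)))   [R6 at 1.1.1]
3. cons(m(s(e), m(c, c, cons(cons(cons(b, b), c), e)), s(cons(b, s(e)))), s(m(cons(cons(m(cons(cons(e, e), cons(b, e)), b, e), e), cons(b, e)), b, b)))  →  cons(m(s(e), cons(b, b), s(cons(b, s(e)))), s(m(cons(cons(m(cons(cons(e, e), cons(b, e)), b, e), e), cons(b, e)), b, b)))   [R5 at 1.2]
4. cons(m(s(e), cons(b, b), s(cons(b, s(e)))), s(m(cons(cons(m(cons(cons(e, e), cons(b, e)), b, e), e), cons(b, e)), b, b)))  →  cons(s(e), s(m(cons(cons(m(cons(cons(e, e), cons(b, e)), b, e), e), cons(b, e)), b, b)))   [R6 at 1]
5. cons(s(e), s(m(cons(cons(m(cons(cons(e, e), cons(b, e)), b, e), e), cons(b, e)), b, b)))  →  cons(s(e), s(m(cons(cons(e, e), cons(b, e)), b, b)))   [R7 at 2.1.1.1.1]
6. cons(s(e), s(m(cons(cons(e, e), cons(b, e)), b, b)))  →  cons(s(e), s(b))   [R7 at 2.1]

Reduce t₂ = cons(m(s(e), m(s(c), s(cons(cons(b, b), b)), b), s(s(m(cons(cons(e, e), cons(b, e)), b, c)))), s(b)):
1. cons(m(s(e), m(s(c), s(cons(cons(b, b), b)), b), s(s(m(cons(cons(e, e), cons(b, e)), b, c)))), s(b))  →  cons(m(s(e), cons(b, b), s(s(m(cons(cons(e, e), cons(b, e)), b, c)))), s(b))   [R3 at 1.2]
2. cons(m(s(e), cons(b, b), s(s(m(cons(cons(e, e), cons(b, e)), b, c)))), s(b))  →  cons(s(e), s(b))   [R6 at 1]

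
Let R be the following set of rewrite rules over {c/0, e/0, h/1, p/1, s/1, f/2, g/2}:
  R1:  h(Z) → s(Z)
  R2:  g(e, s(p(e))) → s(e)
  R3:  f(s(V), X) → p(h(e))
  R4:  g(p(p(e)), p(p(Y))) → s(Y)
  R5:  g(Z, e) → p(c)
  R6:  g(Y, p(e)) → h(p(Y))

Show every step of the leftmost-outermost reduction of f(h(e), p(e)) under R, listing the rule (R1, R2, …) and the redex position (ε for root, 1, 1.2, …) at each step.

1. f(h(e), p(e))  →  f(s(e), p(e))   [R1 at 1]
2. f(s(e), p(e))  →  p(h(e))   [R3 at ε]
3. p(h(e))  →  p(s(e))   [R1 at 1]

p(s(e))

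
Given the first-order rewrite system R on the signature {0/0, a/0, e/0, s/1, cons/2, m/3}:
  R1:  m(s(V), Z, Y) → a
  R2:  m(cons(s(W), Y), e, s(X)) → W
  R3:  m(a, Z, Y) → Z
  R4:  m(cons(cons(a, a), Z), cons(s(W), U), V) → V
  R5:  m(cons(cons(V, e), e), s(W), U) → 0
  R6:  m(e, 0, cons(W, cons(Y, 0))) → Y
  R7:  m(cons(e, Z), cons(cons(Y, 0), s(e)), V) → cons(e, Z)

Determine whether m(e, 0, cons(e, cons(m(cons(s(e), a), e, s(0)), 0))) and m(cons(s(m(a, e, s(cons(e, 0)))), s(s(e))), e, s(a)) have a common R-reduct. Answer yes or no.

Reduce t₁ = m(e, 0, cons(e, cons(m(cons(s(e), a), e, s(0)), 0))):
1. m(e, 0, cons(e, cons(m(cons(s(e), a), e, s(0)), 0)))  →  m(cons(s(e), a), e, s(0))   [R6 at ε]
2. m(cons(s(e), a), e, s(0))  →  e   [R2 at ε]

Reduce t₂ = m(cons(s(m(a, e, s(cons(e, 0)))), s(s(e))), e, s(a)):
1. m(cons(s(m(a, e, s(cons(e, 0)))), s(s(e))), e, s(a))  →  m(a, e, s(cons(e, 0)))   [R2 at ε]
2. m(a, e, s(cons(e, 0)))  →  e   [R3 at ε]

yes — NF(t₁) = e, NF(t₂) = e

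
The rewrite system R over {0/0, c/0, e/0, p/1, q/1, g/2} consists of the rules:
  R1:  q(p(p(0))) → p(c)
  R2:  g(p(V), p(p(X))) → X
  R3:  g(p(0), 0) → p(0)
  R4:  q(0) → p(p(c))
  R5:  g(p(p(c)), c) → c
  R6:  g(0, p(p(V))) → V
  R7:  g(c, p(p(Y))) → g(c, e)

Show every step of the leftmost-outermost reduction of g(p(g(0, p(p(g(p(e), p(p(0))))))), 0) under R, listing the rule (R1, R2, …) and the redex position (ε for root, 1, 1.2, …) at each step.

p(0)

1. g(p(g(0, p(p(g(p(e), p(p(0))))))), 0)  →  g(p(g(p(e), p(p(0)))), 0)   [R6 at 1.1]
2. g(p(g(p(e), p(p(0)))), 0)  →  g(p(0), 0)   [R2 at 1.1]
3. g(p(0), 0)  →  p(0)   [R3 at ε]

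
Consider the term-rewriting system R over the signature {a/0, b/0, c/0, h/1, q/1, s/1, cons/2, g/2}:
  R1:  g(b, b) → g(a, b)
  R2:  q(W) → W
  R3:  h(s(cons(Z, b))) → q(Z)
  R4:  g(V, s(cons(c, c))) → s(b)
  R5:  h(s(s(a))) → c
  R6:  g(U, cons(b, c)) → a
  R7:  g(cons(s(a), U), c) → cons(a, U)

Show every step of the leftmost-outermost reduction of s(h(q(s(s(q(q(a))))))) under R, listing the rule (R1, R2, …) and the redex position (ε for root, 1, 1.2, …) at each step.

1. s(h(q(s(s(q(q(a)))))))  →  s(h(s(s(q(q(a))))))   [R2 at 1.1]
2. s(h(s(s(q(q(a))))))  →  s(h(s(s(q(a)))))   [R2 at 1.1.1.1]
3. s(h(s(s(q(a)))))  →  s(h(s(s(a))))   [R2 at 1.1.1.1]
4. s(h(s(s(a))))  →  s(c)   [R5 at 1]

s(c)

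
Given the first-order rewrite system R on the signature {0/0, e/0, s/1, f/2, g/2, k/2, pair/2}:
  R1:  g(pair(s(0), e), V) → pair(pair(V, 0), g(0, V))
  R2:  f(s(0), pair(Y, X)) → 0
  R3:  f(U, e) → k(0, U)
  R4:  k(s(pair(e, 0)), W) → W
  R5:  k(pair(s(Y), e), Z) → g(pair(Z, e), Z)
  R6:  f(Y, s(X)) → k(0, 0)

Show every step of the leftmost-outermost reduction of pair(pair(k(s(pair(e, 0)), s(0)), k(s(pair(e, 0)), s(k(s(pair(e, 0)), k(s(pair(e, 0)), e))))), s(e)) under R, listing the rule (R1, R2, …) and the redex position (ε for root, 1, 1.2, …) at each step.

1. pair(pair(k(s(pair(e, 0)), s(0)), k(s(pair(e, 0)), s(k(s(pair(e, 0)), k(s(pair(e, 0)), e))))), s(e))  →  pair(pair(s(0), k(s(pair(e, 0)), s(k(s(pair(e, 0)), k(s(pair(e, 0)), e))))), s(e))   [R4 at 1.1]
2. pair(pair(s(0), k(s(pair(e, 0)), s(k(s(pair(e, 0)), k(s(pair(e, 0)), e))))), s(e))  →  pair(pair(s(0), s(k(s(pair(e, 0)), k(s(pair(e, 0)), e)))), s(e))   [R4 at 1.2]
3. pair(pair(s(0), s(k(s(pair(e, 0)), k(s(pair(e, 0)), e)))), s(e))  →  pair(pair(s(0), s(k(s(pair(e, 0)), e))), s(e))   [R4 at 1.2.1]
4. pair(pair(s(0), s(k(s(pair(e, 0)), e))), s(e))  →  pair(pair(s(0), s(e)), s(e))   [R4 at 1.2.1]

pair(pair(s(0), s(e)), s(e))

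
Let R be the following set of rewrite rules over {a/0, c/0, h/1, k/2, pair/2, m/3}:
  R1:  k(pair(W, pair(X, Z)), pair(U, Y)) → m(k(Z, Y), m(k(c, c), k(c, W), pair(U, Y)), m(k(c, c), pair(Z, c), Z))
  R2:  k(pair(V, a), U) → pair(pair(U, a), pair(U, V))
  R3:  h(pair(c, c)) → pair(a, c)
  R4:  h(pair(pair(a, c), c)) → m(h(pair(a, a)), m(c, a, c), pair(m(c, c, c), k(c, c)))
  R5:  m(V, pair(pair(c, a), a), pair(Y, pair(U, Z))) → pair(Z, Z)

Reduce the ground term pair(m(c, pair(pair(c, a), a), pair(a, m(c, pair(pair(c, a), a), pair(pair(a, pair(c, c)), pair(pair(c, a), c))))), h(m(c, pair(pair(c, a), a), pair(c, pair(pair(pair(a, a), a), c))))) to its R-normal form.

1. pair(m(c, pair(pair(c, a), a), pair(a, m(c, pair(pair(c, a), a), pair(pair(a, pair(c, c)), pair(pair(c, a), c))))), h(m(c, pair(pair(c, a), a), pair(c, pair(pair(pair(a, a), a), c)))))  →  pair(m(c, pair(pair(c, a), a), pair(a, pair(c, c))), h(m(c, pair(pair(c, a), a), pair(c, pair(pair(pair(a, a), a), c)))))   [R5 at 1.3.2]
2. pair(m(c, pair(pair(c, a), a), pair(a, pair(c, c))), h(m(c, pair(pair(c, a), a), pair(c, pair(pair(pair(a, a), a), c)))))  →  pair(pair(c, c), h(m(c, pair(pair(c, a), a), pair(c, pair(pair(pair(a, a), a), c)))))   [R5 at 1]
3. pair(pair(c, c), h(m(c, pair(pair(c, a), a), pair(c, pair(pair(pair(a, a), a), c)))))  →  pair(pair(c, c), h(pair(c, c)))   [R5 at 2.1]
4. pair(pair(c, c), h(pair(c, c)))  →  pair(pair(c, c), pair(a, c))   [R3 at 2]

pair(pair(c, c), pair(a, c))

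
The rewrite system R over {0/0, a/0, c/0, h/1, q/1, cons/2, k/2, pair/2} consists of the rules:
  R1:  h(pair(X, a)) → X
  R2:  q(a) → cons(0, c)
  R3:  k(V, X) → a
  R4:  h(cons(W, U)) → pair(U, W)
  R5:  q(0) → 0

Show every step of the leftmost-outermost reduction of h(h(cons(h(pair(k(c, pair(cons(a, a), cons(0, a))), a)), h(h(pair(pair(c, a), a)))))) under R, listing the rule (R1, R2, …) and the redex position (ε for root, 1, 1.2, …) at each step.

c

1. h(h(cons(h(pair(k(c, pair(cons(a, a), cons(0, a))), a)), h(h(pair(pair(c, a), a))))))  →  h(pair(h(h(pair(pair(c, a), a))), h(pair(k(c, pair(cons(a, a), cons(0, a))), a))))   [R4 at 1]
2. h(pair(h(h(pair(pair(c, a), a))), h(pair(k(c, pair(cons(a, a), cons(0, a))), a))))  →  h(pair(h(pair(c, a)), h(pair(k(c, pair(cons(a, a), cons(0, a))), a))))   [R1 at 1.1.1]
3. h(pair(h(pair(c, a)), h(pair(k(c, pair(cons(a, a), cons(0, a))), a))))  →  h(pair(c, h(pair(k(c, pair(cons(a, a), cons(0, a))), a))))   [R1 at 1.1]
4. h(pair(c, h(pair(k(c, pair(cons(a, a), cons(0, a))), a))))  →  h(pair(c, k(c, pair(cons(a, a), cons(0, a)))))   [R1 at 1.2]
5. h(pair(c, k(c, pair(cons(a, a), cons(0, a)))))  →  h(pair(c, a))   [R3 at 1.2]
6. h(pair(c, a))  →  c   [R1 at ε]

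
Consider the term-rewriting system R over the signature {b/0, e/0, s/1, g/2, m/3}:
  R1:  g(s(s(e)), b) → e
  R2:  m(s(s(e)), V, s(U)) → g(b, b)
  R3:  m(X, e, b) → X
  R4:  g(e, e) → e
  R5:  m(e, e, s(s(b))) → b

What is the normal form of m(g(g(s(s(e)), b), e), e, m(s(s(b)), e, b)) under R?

b

1. m(g(g(s(s(e)), b), e), e, m(s(s(b)), e, b))  →  m(g(e, e), e, m(s(s(b)), e, b))   [R1 at 1.1]
2. m(g(e, e), e, m(s(s(b)), e, b))  →  m(e, e, m(s(s(b)), e, b))   [R4 at 1]
3. m(e, e, m(s(s(b)), e, b))  →  m(e, e, s(s(b)))   [R3 at 3]
4. m(e, e, s(s(b)))  →  b   [R5 at ε]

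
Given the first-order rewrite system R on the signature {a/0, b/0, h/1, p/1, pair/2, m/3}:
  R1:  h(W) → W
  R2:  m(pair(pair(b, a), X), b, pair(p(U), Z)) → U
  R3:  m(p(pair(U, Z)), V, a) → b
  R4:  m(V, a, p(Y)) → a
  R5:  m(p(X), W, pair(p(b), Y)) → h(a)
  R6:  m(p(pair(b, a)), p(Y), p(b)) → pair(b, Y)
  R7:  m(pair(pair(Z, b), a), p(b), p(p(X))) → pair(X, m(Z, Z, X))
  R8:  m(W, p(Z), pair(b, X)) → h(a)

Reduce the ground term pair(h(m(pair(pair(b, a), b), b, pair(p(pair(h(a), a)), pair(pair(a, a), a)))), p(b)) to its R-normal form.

1. pair(h(m(pair(pair(b, a), b), b, pair(p(pair(h(a), a)), pair(pair(a, a), a)))), p(b))  →  pair(m(pair(pair(b, a), b), b, pair(p(pair(h(a), a)), pair(pair(a, a), a))), p(b))   [R1 at 1]
2. pair(m(pair(pair(b, a), b), b, pair(p(pair(h(a), a)), pair(pair(a, a), a))), p(b))  →  pair(pair(h(a), a), p(b))   [R2 at 1]
3. pair(pair(h(a), a), p(b))  →  pair(pair(a, a), p(b))   [R1 at 1.1]

pair(pair(a, a), p(b))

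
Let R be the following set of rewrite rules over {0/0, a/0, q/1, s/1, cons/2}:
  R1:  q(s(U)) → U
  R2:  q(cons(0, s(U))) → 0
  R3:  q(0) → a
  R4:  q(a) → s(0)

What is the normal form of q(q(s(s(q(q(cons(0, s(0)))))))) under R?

a

1. q(q(s(s(q(q(cons(0, s(0))))))))  →  q(s(q(q(cons(0, s(0))))))   [R1 at 1]
2. q(s(q(q(cons(0, s(0))))))  →  q(q(cons(0, s(0))))   [R1 at ε]
3. q(q(cons(0, s(0))))  →  q(0)   [R2 at 1]
4. q(0)  →  a   [R3 at ε]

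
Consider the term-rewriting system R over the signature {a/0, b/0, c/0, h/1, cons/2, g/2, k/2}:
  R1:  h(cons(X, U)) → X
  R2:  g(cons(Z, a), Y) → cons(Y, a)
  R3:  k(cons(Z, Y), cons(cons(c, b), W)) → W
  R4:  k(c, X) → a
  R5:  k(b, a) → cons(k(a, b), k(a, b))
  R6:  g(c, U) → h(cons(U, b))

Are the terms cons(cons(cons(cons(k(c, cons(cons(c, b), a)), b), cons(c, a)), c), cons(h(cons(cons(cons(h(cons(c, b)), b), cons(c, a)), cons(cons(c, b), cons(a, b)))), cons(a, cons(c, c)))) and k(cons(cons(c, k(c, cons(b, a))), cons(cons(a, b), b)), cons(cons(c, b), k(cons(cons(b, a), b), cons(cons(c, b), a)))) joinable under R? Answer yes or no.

Reduce t₁ = cons(cons(cons(cons(k(c, cons(cons(c, b), a)), b), cons(c, a)), c), cons(h(cons(cons(cons(h(cons(c, b)), b), cons(c, a)), cons(cons(c, b), cons(a, b)))), cons(a, cons(c, c)))):
1. cons(cons(cons(cons(k(c, cons(cons(c, b), a)), b), cons(c, a)), c), cons(h(cons(cons(cons(h(cons(c, b)), b), cons(c, a)), cons(cons(c, b), cons(a, b)))), cons(a, cons(c, c))))  →  cons(cons(cons(cons(a, b), cons(c, a)), c), cons(h(cons(cons(cons(h(cons(c, b)), b), cons(c, a)), cons(cons(c, b), cons(a, b)))), cons(a, cons(c, c))))   [R4 at 1.1.1.1]
2. cons(cons(cons(cons(a, b), cons(c, a)), c), cons(h(cons(cons(cons(h(cons(c, b)), b), cons(c, a)), cons(cons(c, b), cons(a, b)))), cons(a, cons(c, c))))  →  cons(cons(cons(cons(a, b), cons(c, a)), c), cons(cons(cons(h(cons(c, b)), b), cons(c, a)), cons(a, cons(c, c))))   [R1 at 2.1]
3. cons(cons(cons(cons(a, b), cons(c, a)), c), cons(cons(cons(h(cons(c, b)), b), cons(c, a)), cons(a, cons(c, c))))  →  cons(cons(cons(cons(a, b), cons(c, a)), c), cons(cons(cons(c, b), cons(c, a)), cons(a, cons(c, c))))   [R1 at 2.1.1.1]

Reduce t₂ = k(cons(cons(c, k(c, cons(b, a))), cons(cons(a, b), b)), cons(cons(c, b), k(cons(cons(b, a), b), cons(cons(c, b), a)))):
1. k(cons(cons(c, k(c, cons(b, a))), cons(cons(a, b), b)), cons(cons(c, b), k(cons(cons(b, a), b), cons(cons(c, b), a))))  →  k(cons(cons(b, a), b), cons(cons(c, b), a))   [R3 at ε]
2. k(cons(cons(b, a), b), cons(cons(c, b), a))  →  a   [R3 at ε]

no — NF(t₁) = cons(cons(cons(cons(a, b), cons(c, a)), c), cons(cons(cons(c, b), cons(c, a)), cons(a, cons(c, c)))), NF(t₂) = a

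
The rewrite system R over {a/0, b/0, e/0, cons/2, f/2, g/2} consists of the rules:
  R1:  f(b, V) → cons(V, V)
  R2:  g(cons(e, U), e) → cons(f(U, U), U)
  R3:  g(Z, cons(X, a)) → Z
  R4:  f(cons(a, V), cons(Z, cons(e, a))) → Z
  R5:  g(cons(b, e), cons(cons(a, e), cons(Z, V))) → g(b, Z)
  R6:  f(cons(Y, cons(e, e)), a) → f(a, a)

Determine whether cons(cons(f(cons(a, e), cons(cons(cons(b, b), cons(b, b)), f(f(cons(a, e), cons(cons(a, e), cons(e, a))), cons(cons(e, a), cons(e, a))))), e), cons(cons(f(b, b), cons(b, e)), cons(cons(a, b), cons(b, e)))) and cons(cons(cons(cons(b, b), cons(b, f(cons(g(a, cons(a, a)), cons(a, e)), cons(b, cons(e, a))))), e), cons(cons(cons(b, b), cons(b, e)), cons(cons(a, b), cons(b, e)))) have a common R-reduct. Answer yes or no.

yes — NF(t₁) = cons(cons(cons(cons(b, b), cons(b, b)), e), cons(cons(cons(b, b), cons(b, e)), cons(cons(a, b), cons(b, e)))), NF(t₂) = cons(cons(cons(cons(b, b), cons(b, b)), e), cons(cons(cons(b, b), cons(b, e)), cons(cons(a, b), cons(b, e))))

Reduce t₁ = cons(cons(f(cons(a, e), cons(cons(cons(b, b), cons(b, b)), f(f(cons(a, e), cons(cons(a, e), cons(e, a))), cons(cons(e, a), cons(e, a))))), e), cons(cons(f(b, b), cons(b, e)), cons(cons(a, b), cons(b, e)))):
1. cons(cons(f(cons(a, e), cons(cons(cons(b, b), cons(b, b)), f(f(cons(a, e), cons(cons(a, e), cons(e, a))), cons(cons(e, a), cons(e, a))))), e), cons(cons(f(b, b), cons(b, e)), cons(cons(a, b), cons(b, e))))  →  cons(cons(f(cons(a, e), cons(cons(cons(b, b), cons(b, b)), f(cons(a, e), cons(cons(e, a), cons(e, a))))), e), cons(cons(f(b, b), cons(b, e)), cons(cons(a, b), cons(b, e))))   [R4 at 1.1.2.2.1]
2. cons(cons(f(cons(a, e), cons(cons(cons(b, b), cons(b, b)), f(cons(a, e), cons(cons(e, a), cons(e, a))))), e), cons(cons(f(b, b), cons(b, e)), cons(cons(a, b), cons(b, e))))  →  cons(cons(f(cons(a, e), cons(cons(cons(b, b), cons(b, b)), cons(e, a))), e), cons(cons(f(b, b), cons(b, e)), cons(cons(a, b), cons(b, e))))   [R4 at 1.1.2.2]
3. cons(cons(f(cons(a, e), cons(cons(cons(b, b), cons(b, b)), cons(e, a))), e), cons(cons(f(b, b), cons(b, e)), cons(cons(a, b), cons(b, e))))  →  cons(cons(cons(cons(b, b), cons(b, b)), e), cons(cons(f(b, b), cons(b, e)), cons(cons(a, b), cons(b, e))))   [R4 at 1.1]
4. cons(cons(cons(cons(b, b), cons(b, b)), e), cons(cons(f(b, b), cons(b, e)), cons(cons(a, b), cons(b, e))))  →  cons(cons(cons(cons(b, b), cons(b, b)), e), cons(cons(cons(b, b), cons(b, e)), cons(cons(a, b), cons(b, e))))   [R1 at 2.1.1]

Reduce t₂ = cons(cons(cons(cons(b, b), cons(b, f(cons(g(a, cons(a, a)), cons(a, e)), cons(b, cons(e, a))))), e), cons(cons(cons(b, b), cons(b, e)), cons(cons(a, b), cons(b, e)))):
1. cons(cons(cons(cons(b, b), cons(b, f(cons(g(a, cons(a, a)), cons(a, e)), cons(b, cons(e, a))))), e), cons(cons(cons(b, b), cons(b, e)), cons(cons(a, b), cons(b, e))))  →  cons(cons(cons(cons(b, b), cons(b, f(cons(a, cons(a, e)), cons(b, cons(e, a))))), e), cons(cons(cons(b, b), cons(b, e)), cons(cons(a, b), cons(b, e))))   [R3 at 1.1.2.2.1.1]
2. cons(cons(cons(cons(b, b), cons(b, f(cons(a, cons(a, e)), cons(b, cons(e, a))))), e), cons(cons(cons(b, b), cons(b, e)), cons(cons(a, b), cons(b, e))))  →  cons(cons(cons(cons(b, b), cons(b, b)), e), cons(cons(cons(b, b), cons(b, e)), cons(cons(a, b), cons(b, e))))   [R4 at 1.1.2.2]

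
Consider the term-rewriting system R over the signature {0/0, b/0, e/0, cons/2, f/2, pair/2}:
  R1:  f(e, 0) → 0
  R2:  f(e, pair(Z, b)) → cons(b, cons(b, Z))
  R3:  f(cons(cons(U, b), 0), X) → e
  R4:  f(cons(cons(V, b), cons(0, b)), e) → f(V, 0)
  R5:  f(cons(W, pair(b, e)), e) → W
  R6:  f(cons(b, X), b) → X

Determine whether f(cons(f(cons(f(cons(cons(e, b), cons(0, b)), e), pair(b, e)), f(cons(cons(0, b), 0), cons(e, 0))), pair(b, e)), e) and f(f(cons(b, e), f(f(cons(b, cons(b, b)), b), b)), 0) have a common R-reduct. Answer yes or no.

yes — NF(t₁) = 0, NF(t₂) = 0

Reduce t₁ = f(cons(f(cons(f(cons(cons(e, b), cons(0, b)), e), pair(b, e)), f(cons(cons(0, b), 0), cons(e, 0))), pair(b, e)), e):
1. f(cons(f(cons(f(cons(cons(e, b), cons(0, b)), e), pair(b, e)), f(cons(cons(0, b), 0), cons(e, 0))), pair(b, e)), e)  →  f(cons(f(cons(cons(e, b), cons(0, b)), e), pair(b, e)), f(cons(cons(0, b), 0), cons(e, 0)))   [R5 at ε]
2. f(cons(f(cons(cons(e, b), cons(0, b)), e), pair(b, e)), f(cons(cons(0, b), 0), cons(e, 0)))  →  f(cons(f(e, 0), pair(b, e)), f(cons(cons(0, b), 0), cons(e, 0)))   [R4 at 1.1]
3. f(cons(f(e, 0), pair(b, e)), f(cons(cons(0, b), 0), cons(e, 0)))  →  f(cons(0, pair(b, e)), f(cons(cons(0, b), 0), cons(e, 0)))   [R1 at 1.1]
4. f(cons(0, pair(b, e)), f(cons(cons(0, b), 0), cons(e, 0)))  →  f(cons(0, pair(b, e)), e)   [R3 at 2]
5. f(cons(0, pair(b, e)), e)  →  0   [R5 at ε]

Reduce t₂ = f(f(cons(b, e), f(f(cons(b, cons(b, b)), b), b)), 0):
1. f(f(cons(b, e), f(f(cons(b, cons(b, b)), b), b)), 0)  →  f(f(cons(b, e), f(cons(b, b), b)), 0)   [R6 at 1.2.1]
2. f(f(cons(b, e), f(cons(b, b), b)), 0)  →  f(f(cons(b, e), b), 0)   [R6 at 1.2]
3. f(f(cons(b, e), b), 0)  →  f(e, 0)   [R6 at 1]
4. f(e, 0)  →  0   [R1 at ε]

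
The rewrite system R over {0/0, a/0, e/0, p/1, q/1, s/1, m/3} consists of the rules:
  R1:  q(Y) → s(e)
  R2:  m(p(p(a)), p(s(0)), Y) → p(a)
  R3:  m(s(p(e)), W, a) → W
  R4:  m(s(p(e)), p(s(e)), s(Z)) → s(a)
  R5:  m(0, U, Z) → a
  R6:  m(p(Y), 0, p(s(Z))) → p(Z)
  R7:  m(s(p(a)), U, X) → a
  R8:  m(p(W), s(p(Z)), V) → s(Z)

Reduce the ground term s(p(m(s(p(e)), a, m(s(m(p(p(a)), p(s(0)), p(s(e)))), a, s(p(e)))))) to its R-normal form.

1. s(p(m(s(p(e)), a, m(s(m(p(p(a)), p(s(0)), p(s(e)))), a, s(p(e))))))  →  s(p(m(s(p(e)), a, m(s(p(a)), a, s(p(e))))))   [R2 at 1.1.3.1.1]
2. s(p(m(s(p(e)), a, m(s(p(a)), a, s(p(e))))))  →  s(p(m(s(p(e)), a, a)))   [R7 at 1.1.3]
3. s(p(m(s(p(e)), a, a)))  →  s(p(a))   [R3 at 1.1]

s(p(a))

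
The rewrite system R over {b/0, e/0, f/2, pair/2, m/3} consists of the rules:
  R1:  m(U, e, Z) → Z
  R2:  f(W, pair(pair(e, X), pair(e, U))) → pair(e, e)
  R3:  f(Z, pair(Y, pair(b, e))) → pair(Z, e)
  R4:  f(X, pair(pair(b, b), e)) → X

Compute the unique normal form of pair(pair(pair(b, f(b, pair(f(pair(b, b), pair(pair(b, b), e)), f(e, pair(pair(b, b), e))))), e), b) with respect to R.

pair(pair(pair(b, b), e), b)

1. pair(pair(pair(b, f(b, pair(f(pair(b, b), pair(pair(b, b), e)), f(e, pair(pair(b, b), e))))), e), b)  →  pair(pair(pair(b, f(b, pair(pair(b, b), f(e, pair(pair(b, b), e))))), e), b)   [R4 at 1.1.2.2.1]
2. pair(pair(pair(b, f(b, pair(pair(b, b), f(e, pair(pair(b, b), e))))), e), b)  →  pair(pair(pair(b, f(b, pair(pair(b, b), e))), e), b)   [R4 at 1.1.2.2.2]
3. pair(pair(pair(b, f(b, pair(pair(b, b), e))), e), b)  →  pair(pair(pair(b, b), e), b)   [R4 at 1.1.2]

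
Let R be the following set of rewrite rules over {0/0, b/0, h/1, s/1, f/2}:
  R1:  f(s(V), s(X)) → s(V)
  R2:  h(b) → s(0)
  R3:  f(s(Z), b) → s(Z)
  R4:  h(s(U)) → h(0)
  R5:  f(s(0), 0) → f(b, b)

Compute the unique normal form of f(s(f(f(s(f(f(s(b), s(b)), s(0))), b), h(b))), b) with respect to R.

1. f(s(f(f(s(f(f(s(b), s(b)), s(0))), b), h(b))), b)  →  s(f(f(s(f(f(s(b), s(b)), s(0))), b), h(b)))   [R3 at ε]
2. s(f(f(s(f(f(s(b), s(b)), s(0))), b), h(b)))  →  s(f(s(f(f(s(b), s(b)), s(0))), h(b)))   [R3 at 1.1]
3. s(f(s(f(f(s(b), s(b)), s(0))), h(b)))  →  s(f(s(f(s(b), s(0))), h(b)))   [R1 at 1.1.1.1]
4. s(f(s(f(s(b), s(0))), h(b)))  →  s(f(s(s(b)), h(b)))   [R1 at 1.1.1]
5. s(f(s(s(b)), h(b)))  →  s(f(s(s(b)), s(0)))   [R2 at 1.2]
6. s(f(s(s(b)), s(0)))  →  s(s(s(b)))   [R1 at 1]

s(s(s(b)))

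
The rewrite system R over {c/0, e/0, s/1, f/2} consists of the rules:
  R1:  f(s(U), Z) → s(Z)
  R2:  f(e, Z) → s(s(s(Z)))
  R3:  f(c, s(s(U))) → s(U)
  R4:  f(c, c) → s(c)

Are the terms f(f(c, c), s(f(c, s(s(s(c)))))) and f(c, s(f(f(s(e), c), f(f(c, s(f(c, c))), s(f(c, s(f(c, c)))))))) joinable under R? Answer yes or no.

yes — NF(t₁) = s(s(s(s(c)))), NF(t₂) = s(s(s(s(c))))

Reduce t₁ = f(f(c, c), s(f(c, s(s(s(c)))))):
1. f(f(c, c), s(f(c, s(s(s(c))))))  →  f(s(c), s(f(c, s(s(s(c))))))   [R4 at 1]
2. f(s(c), s(f(c, s(s(s(c))))))  →  s(s(f(c, s(s(s(c))))))   [R1 at ε]
3. s(s(f(c, s(s(s(c))))))  →  s(s(s(s(c))))   [R3 at 1.1]

Reduce t₂ = f(c, s(f(f(s(e), c), f(f(c, s(f(c, c))), s(f(c, s(f(c, c)))))))):
1. f(c, s(f(f(s(e), c), f(f(c, s(f(c, c))), s(f(c, s(f(c, c))))))))  →  f(c, s(f(s(c), f(f(c, s(f(c, c))), s(f(c, s(f(c, c))))))))   [R1 at 2.1.1]
2. f(c, s(f(s(c), f(f(c, s(f(c, c))), s(f(c, s(f(c, c))))))))  →  f(c, s(s(f(f(c, s(f(c, c))), s(f(c, s(f(c, c))))))))   [R1 at 2.1]
3. f(c, s(s(f(f(c, s(f(c, c))), s(f(c, s(f(c, c))))))))  →  s(f(f(c, s(f(c, c))), s(f(c, s(f(c, c))))))   [R3 at ε]
4. s(f(f(c, s(f(c, c))), s(f(c, s(f(c, c))))))  →  s(f(f(c, s(s(c))), s(f(c, s(f(c, c))))))   [R4 at 1.1.2.1]
5. s(f(f(c, s(s(c))), s(f(c, s(f(c, c))))))  →  s(f(s(c), s(f(c, s(f(c, c))))))   [R3 at 1.1]
6. s(f(s(c), s(f(c, s(f(c, c))))))  →  s(s(s(f(c, s(f(c, c))))))   [R1 at 1]
7. s(s(s(f(c, s(f(c, c))))))  →  s(s(s(f(c, s(s(c))))))   [R4 at 1.1.1.2.1]
8. s(s(s(f(c, s(s(c))))))  →  s(s(s(s(c))))   [R3 at 1.1.1]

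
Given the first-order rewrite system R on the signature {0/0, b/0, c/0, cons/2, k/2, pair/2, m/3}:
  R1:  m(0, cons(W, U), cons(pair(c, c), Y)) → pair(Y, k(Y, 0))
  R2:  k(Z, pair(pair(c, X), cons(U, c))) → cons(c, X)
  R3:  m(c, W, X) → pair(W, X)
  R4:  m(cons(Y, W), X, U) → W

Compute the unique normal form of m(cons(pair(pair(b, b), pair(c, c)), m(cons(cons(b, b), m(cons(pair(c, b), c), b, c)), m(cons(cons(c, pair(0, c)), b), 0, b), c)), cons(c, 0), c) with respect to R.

1. m(cons(pair(pair(b, b), pair(c, c)), m(cons(cons(b, b), m(cons(pair(c, b), c), b, c)), m(cons(cons(c, pair(0, c)), b), 0, b), c)), cons(c, 0), c)  →  m(cons(cons(b, b), m(cons(pair(c, b), c), b, c)), m(cons(cons(c, pair(0, c)), b), 0, b), c)   [R4 at ε]
2. m(cons(cons(b, b), m(cons(pair(c, b), c), b, c)), m(cons(cons(c, pair(0, c)), b), 0, b), c)  →  m(cons(pair(c, b), c), b, c)   [R4 at ε]
3. m(cons(pair(c, b), c), b, c)  →  c   [R4 at ε]

c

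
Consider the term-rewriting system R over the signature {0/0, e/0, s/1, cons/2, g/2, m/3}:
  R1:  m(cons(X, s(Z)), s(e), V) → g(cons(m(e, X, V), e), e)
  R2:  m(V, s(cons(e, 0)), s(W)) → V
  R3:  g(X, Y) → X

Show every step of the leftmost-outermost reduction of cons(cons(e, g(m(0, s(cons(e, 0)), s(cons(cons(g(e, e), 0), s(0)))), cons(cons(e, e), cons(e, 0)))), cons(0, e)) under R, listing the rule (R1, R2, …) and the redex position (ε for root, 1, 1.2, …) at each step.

cons(cons(e, 0), cons(0, e))

1. cons(cons(e, g(m(0, s(cons(e, 0)), s(cons(cons(g(e, e), 0), s(0)))), cons(cons(e, e), cons(e, 0)))), cons(0, e))  →  cons(cons(e, m(0, s(cons(e, 0)), s(cons(cons(g(e, e), 0), s(0))))), cons(0, e))   [R3 at 1.2]
2. cons(cons(e, m(0, s(cons(e, 0)), s(cons(cons(g(e, e), 0), s(0))))), cons(0, e))  →  cons(cons(e, 0), cons(0, e))   [R2 at 1.2]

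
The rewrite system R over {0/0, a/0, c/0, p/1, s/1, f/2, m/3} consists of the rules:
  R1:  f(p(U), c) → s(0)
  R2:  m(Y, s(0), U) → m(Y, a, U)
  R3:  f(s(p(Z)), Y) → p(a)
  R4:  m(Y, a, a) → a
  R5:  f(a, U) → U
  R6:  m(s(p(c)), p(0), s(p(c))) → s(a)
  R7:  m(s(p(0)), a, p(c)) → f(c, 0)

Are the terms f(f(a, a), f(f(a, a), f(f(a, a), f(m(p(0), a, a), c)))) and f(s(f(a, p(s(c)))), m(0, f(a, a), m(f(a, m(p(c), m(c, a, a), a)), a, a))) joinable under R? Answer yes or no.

no — NF(t₁) = c, NF(t₂) = p(a)

Reduce t₁ = f(f(a, a), f(f(a, a), f(f(a, a), f(m(p(0), a, a), c)))):
1. f(f(a, a), f(f(a, a), f(f(a, a), f(m(p(0), a, a), c))))  →  f(a, f(f(a, a), f(f(a, a), f(m(p(0), a, a), c))))   [R5 at 1]
2. f(a, f(f(a, a), f(f(a, a), f(m(p(0), a, a), c))))  →  f(f(a, a), f(f(a, a), f(m(p(0), a, a), c)))   [R5 at ε]
3. f(f(a, a), f(f(a, a), f(m(p(0), a, a), c)))  →  f(a, f(f(a, a), f(m(p(0), a, a), c)))   [R5 at 1]
4. f(a, f(f(a, a), f(m(p(0), a, a), c)))  →  f(f(a, a), f(m(p(0), a, a), c))   [R5 at ε]
5. f(f(a, a), f(m(p(0), a, a), c))  →  f(a, f(m(p(0), a, a), c))   [R5 at 1]
6. f(a, f(m(p(0), a, a), c))  →  f(m(p(0), a, a), c)   [R5 at ε]
7. f(m(p(0), a, a), c)  →  f(a, c)   [R4 at 1]
8. f(a, c)  →  c   [R5 at ε]

Reduce t₂ = f(s(f(a, p(s(c)))), m(0, f(a, a), m(f(a, m(p(c), m(c, a, a), a)), a, a))):
1. f(s(f(a, p(s(c)))), m(0, f(a, a), m(f(a, m(p(c), m(c, a, a), a)), a, a)))  →  f(s(p(s(c))), m(0, f(a, a), m(f(a, m(p(c), m(c, a, a), a)), a, a)))   [R5 at 1.1]
2. f(s(p(s(c))), m(0, f(a, a), m(f(a, m(p(c), m(c, a, a), a)), a, a)))  →  p(a)   [R3 at ε]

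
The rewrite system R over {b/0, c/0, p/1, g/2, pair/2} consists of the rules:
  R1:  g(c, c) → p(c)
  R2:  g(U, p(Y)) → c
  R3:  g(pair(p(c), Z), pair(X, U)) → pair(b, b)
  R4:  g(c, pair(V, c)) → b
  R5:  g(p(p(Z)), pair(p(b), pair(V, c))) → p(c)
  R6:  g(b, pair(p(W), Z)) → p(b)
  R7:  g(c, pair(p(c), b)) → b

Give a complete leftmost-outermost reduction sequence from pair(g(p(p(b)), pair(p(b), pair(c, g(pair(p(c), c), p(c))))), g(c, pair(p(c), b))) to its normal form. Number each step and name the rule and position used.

pair(p(c), b)

1. pair(g(p(p(b)), pair(p(b), pair(c, g(pair(p(c), c), p(c))))), g(c, pair(p(c), b)))  →  pair(g(p(p(b)), pair(p(b), pair(c, c))), g(c, pair(p(c), b)))   [R2 at 1.2.2.2]
2. pair(g(p(p(b)), pair(p(b), pair(c, c))), g(c, pair(p(c), b)))  →  pair(p(c), g(c, pair(p(c), b)))   [R5 at 1]
3. pair(p(c), g(c, pair(p(c), b)))  →  pair(p(c), b)   [R7 at 2]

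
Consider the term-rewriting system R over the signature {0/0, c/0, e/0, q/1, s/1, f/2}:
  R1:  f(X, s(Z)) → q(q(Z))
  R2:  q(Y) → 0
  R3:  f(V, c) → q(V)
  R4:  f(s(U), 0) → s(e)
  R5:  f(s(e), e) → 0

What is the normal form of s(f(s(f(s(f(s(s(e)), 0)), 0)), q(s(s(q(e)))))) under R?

1. s(f(s(f(s(f(s(s(e)), 0)), 0)), q(s(s(q(e))))))  →  s(f(s(s(e)), q(s(s(q(e))))))   [R4 at 1.1.1]
2. s(f(s(s(e)), q(s(s(q(e))))))  →  s(f(s(s(e)), 0))   [R2 at 1.2]
3. s(f(s(s(e)), 0))  →  s(s(e))   [R4 at 1]

s(s(e))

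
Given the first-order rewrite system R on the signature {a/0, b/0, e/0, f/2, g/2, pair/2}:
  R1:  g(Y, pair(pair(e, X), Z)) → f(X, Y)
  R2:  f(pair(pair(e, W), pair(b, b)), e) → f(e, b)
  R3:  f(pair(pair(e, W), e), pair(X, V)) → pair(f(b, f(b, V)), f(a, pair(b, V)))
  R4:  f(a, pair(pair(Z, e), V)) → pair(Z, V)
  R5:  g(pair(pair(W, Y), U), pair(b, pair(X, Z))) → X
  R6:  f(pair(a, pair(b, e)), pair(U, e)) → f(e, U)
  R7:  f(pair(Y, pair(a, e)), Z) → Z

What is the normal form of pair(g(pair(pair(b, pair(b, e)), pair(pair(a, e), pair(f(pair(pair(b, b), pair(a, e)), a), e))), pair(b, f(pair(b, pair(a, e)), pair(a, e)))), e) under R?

1. pair(g(pair(pair(b, pair(b, e)), pair(pair(a, e), pair(f(pair(pair(b, b), pair(a, e)), a), e))), pair(b, f(pair(b, pair(a, e)), pair(a, e)))), e)  →  pair(g(pair(pair(b, pair(b, e)), pair(pair(a, e), pair(a, e))), pair(b, f(pair(b, pair(a, e)), pair(a, e)))), e)   [R7 at 1.1.2.2.1]
2. pair(g(pair(pair(b, pair(b, e)), pair(pair(a, e), pair(a, e))), pair(b, f(pair(b, pair(a, e)), pair(a, e)))), e)  →  pair(g(pair(pair(b, pair(b, e)), pair(pair(a, e), pair(a, e))), pair(b, pair(a, e))), e)   [R7 at 1.2.2]
3. pair(g(pair(pair(b, pair(b, e)), pair(pair(a, e), pair(a, e))), pair(b, pair(a, e))), e)  →  pair(a, e)   [R5 at 1]

pair(a, e)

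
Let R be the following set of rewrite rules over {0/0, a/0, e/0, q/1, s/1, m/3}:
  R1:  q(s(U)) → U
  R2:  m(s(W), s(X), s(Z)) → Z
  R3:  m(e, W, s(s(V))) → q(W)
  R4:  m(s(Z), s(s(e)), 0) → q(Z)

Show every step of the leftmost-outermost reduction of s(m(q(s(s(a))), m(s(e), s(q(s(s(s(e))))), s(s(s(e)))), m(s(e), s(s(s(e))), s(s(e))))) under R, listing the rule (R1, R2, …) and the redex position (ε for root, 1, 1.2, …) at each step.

s(e)

1. s(m(q(s(s(a))), m(s(e), s(q(s(s(s(e))))), s(s(s(e)))), m(s(e), s(s(s(e))), s(s(e)))))  →  s(m(s(a), m(s(e), s(q(s(s(s(e))))), s(s(s(e)))), m(s(e), s(s(s(e))), s(s(e)))))   [R1 at 1.1]
2. s(m(s(a), m(s(e), s(q(s(s(s(e))))), s(s(s(e)))), m(s(e), s(s(s(e))), s(s(e)))))  →  s(m(s(a), s(s(e)), m(s(e), s(s(s(e))), s(s(e)))))   [R2 at 1.2]
3. s(m(s(a), s(s(e)), m(s(e), s(s(s(e))), s(s(e)))))  →  s(m(s(a), s(s(e)), s(e)))   [R2 at 1.3]
4. s(m(s(a), s(s(e)), s(e)))  →  s(e)   [R2 at 1]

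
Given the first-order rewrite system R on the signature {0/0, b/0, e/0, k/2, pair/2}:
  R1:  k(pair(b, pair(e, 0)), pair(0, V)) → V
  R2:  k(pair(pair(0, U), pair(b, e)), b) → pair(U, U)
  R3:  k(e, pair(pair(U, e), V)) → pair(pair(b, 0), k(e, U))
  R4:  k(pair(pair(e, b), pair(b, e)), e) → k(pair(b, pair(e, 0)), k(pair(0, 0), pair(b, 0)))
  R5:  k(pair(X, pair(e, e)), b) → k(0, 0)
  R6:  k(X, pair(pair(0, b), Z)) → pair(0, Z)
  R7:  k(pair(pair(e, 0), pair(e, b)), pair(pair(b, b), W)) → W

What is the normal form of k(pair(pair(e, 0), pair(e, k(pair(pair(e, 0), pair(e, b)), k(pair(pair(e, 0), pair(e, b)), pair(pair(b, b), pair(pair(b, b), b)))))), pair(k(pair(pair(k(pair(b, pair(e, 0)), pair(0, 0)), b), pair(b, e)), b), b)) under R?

1. k(pair(pair(e, 0), pair(e, k(pair(pair(e, 0), pair(e, b)), k(pair(pair(e, 0), pair(e, b)), pair(pair(b, b), pair(pair(b, b), b)))))), pair(k(pair(pair(k(pair(b, pair(e, 0)), pair(0, 0)), b), pair(b, e)), b), b))  →  k(pair(pair(e, 0), pair(e, k(pair(pair(e, 0), pair(e, b)), pair(pair(b, b), b)))), pair(k(pair(pair(k(pair(b, pair(e, 0)), pair(0, 0)), b), pair(b, e)), b), b))   [R7 at 1.2.2.2]
2. k(pair(pair(e, 0), pair(e, k(pair(pair(e, 0), pair(e, b)), pair(pair(b, b), b)))), pair(k(pair(pair(k(pair(b, pair(e, 0)), pair(0, 0)), b), pair(b, e)), b), b))  →  k(pair(pair(e, 0), pair(e, b)), pair(k(pair(pair(k(pair(b, pair(e, 0)), pair(0, 0)), b), pair(b, e)), b), b))   [R7 at 1.2.2]
3. k(pair(pair(e, 0), pair(e, b)), pair(k(pair(pair(k(pair(b, pair(e, 0)), pair(0, 0)), b), pair(b, e)), b), b))  →  k(pair(pair(e, 0), pair(e, b)), pair(k(pair(pair(0, b), pair(b, e)), b), b))   [R1 at 2.1.1.1.1]
4. k(pair(pair(e, 0), pair(e, b)), pair(k(pair(pair(0, b), pair(b, e)), b), b))  →  k(pair(pair(e, 0), pair(e, b)), pair(pair(b, b), b))   [R2 at 2.1]
5. k(pair(pair(e, 0), pair(e, b)), pair(pair(b, b), b))  →  b   [R7 at ε]

b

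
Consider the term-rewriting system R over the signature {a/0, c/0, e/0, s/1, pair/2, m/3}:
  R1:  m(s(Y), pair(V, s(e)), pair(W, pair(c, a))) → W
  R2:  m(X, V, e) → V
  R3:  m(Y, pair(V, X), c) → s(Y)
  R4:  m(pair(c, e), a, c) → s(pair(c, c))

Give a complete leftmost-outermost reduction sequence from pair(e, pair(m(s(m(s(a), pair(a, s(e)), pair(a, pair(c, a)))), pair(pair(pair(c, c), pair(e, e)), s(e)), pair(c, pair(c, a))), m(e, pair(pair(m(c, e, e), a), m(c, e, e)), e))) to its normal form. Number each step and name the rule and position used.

1. pair(e, pair(m(s(m(s(a), pair(a, s(e)), pair(a, pair(c, a)))), pair(pair(pair(c, c), pair(e, e)), s(e)), pair(c, pair(c, a))), m(e, pair(pair(m(c, e, e), a), m(c, e, e)), e)))  →  pair(e, pair(c, m(e, pair(pair(m(c, e, e), a), m(c, e, e)), e)))   [R1 at 2.1]
2. pair(e, pair(c, m(e, pair(pair(m(c, e, e), a), m(c, e, e)), e)))  →  pair(e, pair(c, pair(pair(m(c, e, e), a), m(c, e, e))))   [R2 at 2.2]
3. pair(e, pair(c, pair(pair(m(c, e, e), a), m(c, e, e))))  →  pair(e, pair(c, pair(pair(e, a), m(c, e, e))))   [R2 at 2.2.1.1]
4. pair(e, pair(c, pair(pair(e, a), m(c, e, e))))  →  pair(e, pair(c, pair(pair(e, a), e)))   [R2 at 2.2.2]

pair(e, pair(c, pair(pair(e, a), e)))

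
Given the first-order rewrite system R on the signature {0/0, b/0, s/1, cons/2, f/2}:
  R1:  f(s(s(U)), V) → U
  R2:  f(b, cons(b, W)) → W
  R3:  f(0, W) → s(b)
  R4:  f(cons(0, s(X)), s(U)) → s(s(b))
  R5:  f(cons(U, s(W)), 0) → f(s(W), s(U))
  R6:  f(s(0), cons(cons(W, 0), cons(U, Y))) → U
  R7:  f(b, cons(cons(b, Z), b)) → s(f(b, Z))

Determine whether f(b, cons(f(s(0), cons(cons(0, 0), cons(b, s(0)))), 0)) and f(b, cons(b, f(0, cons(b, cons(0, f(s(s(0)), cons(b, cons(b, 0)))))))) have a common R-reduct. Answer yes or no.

Reduce t₁ = f(b, cons(f(s(0), cons(cons(0, 0), cons(b, s(0)))), 0)):
1. f(b, cons(f(s(0), cons(cons(0, 0), cons(b, s(0)))), 0))  →  f(b, cons(b, 0))   [R6 at 2.1]
2. f(b, cons(b, 0))  →  0   [R2 at ε]

Reduce t₂ = f(b, cons(b, f(0, cons(b, cons(0, f(s(s(0)), cons(b, cons(b, 0)))))))):
1. f(b, cons(b, f(0, cons(b, cons(0, f(s(s(0)), cons(b, cons(b, 0))))))))  →  f(0, cons(b, cons(0, f(s(s(0)), cons(b, cons(b, 0))))))   [R2 at ε]
2. f(0, cons(b, cons(0, f(s(s(0)), cons(b, cons(b, 0))))))  →  s(b)   [R3 at ε]

no — NF(t₁) = 0, NF(t₂) = s(b)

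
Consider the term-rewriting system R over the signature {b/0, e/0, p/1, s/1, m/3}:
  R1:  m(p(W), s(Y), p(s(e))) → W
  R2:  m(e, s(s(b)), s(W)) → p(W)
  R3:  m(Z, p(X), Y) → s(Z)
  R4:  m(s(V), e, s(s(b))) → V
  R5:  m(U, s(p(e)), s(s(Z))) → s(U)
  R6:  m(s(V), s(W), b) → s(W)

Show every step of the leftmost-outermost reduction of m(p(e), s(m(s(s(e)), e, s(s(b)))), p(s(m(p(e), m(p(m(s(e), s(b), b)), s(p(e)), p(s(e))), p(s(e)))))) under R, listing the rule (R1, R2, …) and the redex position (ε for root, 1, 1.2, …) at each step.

1. m(p(e), s(m(s(s(e)), e, s(s(b)))), p(s(m(p(e), m(p(m(s(e), s(b), b)), s(p(e)), p(s(e))), p(s(e))))))  →  m(p(e), s(s(e)), p(s(m(p(e), m(p(m(s(e), s(b), b)), s(p(e)), p(s(e))), p(s(e))))))   [R4 at 2.1]
2. m(p(e), s(s(e)), p(s(m(p(e), m(p(m(s(e), s(b), b)), s(p(e)), p(s(e))), p(s(e))))))  →  m(p(e), s(s(e)), p(s(m(p(e), m(s(e), s(b), b), p(s(e))))))   [R1 at 3.1.1.2]
3. m(p(e), s(s(e)), p(s(m(p(e), m(s(e), s(b), b), p(s(e))))))  →  m(p(e), s(s(e)), p(s(m(p(e), s(b), p(s(e))))))   [R6 at 3.1.1.2]
4. m(p(e), s(s(e)), p(s(m(p(e), s(b), p(s(e))))))  →  m(p(e), s(s(e)), p(s(e)))   [R1 at 3.1.1]
5. m(p(e), s(s(e)), p(s(e)))  →  e   [R1 at ε]

e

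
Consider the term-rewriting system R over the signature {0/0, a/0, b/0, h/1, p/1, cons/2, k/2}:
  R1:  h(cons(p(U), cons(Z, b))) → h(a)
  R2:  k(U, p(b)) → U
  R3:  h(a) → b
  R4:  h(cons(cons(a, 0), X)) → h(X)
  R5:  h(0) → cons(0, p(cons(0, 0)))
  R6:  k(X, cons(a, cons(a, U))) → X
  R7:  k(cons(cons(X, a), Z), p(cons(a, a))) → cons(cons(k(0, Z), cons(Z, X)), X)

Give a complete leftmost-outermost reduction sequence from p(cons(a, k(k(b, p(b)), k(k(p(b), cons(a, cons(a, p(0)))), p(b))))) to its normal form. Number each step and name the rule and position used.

1. p(cons(a, k(k(b, p(b)), k(k(p(b), cons(a, cons(a, p(0)))), p(b)))))  →  p(cons(a, k(b, k(k(p(b), cons(a, cons(a, p(0)))), p(b)))))   [R2 at 1.2.1]
2. p(cons(a, k(b, k(k(p(b), cons(a, cons(a, p(0)))), p(b)))))  →  p(cons(a, k(b, k(p(b), cons(a, cons(a, p(0)))))))   [R2 at 1.2.2]
3. p(cons(a, k(b, k(p(b), cons(a, cons(a, p(0)))))))  →  p(cons(a, k(b, p(b))))   [R6 at 1.2.2]
4. p(cons(a, k(b, p(b))))  →  p(cons(a, b))   [R2 at 1.2]

p(cons(a, b))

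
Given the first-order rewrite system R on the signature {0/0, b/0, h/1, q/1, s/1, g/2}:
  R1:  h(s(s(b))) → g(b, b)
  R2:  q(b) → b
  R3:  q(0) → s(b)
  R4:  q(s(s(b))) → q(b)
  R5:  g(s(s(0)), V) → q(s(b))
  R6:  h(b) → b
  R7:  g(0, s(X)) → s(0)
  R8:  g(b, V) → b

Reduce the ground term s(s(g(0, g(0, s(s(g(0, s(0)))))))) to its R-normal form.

s(s(s(0)))

1. s(s(g(0, g(0, s(s(g(0, s(0))))))))  →  s(s(g(0, s(0))))   [R7 at 1.1.2]
2. s(s(g(0, s(0))))  →  s(s(s(0)))   [R7 at 1.1]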